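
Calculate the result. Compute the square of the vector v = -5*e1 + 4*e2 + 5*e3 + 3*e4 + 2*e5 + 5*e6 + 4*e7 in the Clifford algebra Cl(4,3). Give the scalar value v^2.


v^2 = sum of c_i^2 * e_i^2
Positive signature terms (e_i^2 = +1): (-5)^2 + 4^2 + 5^2 + 3^2 = 75
Negative signature terms (e_j^2 = -1): 2^2 + 5^2 + 4^2 = 45
v^2 = 75 - 45 = 30


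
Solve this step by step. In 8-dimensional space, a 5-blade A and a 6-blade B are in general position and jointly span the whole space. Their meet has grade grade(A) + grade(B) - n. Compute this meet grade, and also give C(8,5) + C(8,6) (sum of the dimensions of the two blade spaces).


Meet grade = grade(A) + grade(B) - n
= 5 + 6 - 8 = 3
C(8,5) = 56
C(8,6) = 28
dim_A + dim_B = 56 + 28 = 84


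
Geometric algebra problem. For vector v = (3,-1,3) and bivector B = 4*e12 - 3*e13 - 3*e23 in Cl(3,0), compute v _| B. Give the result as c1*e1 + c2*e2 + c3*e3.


Left contraction v _| B = <vB>_1 (grade-1 part of the geometric product vB).
Using e1_|e12 = e2, e2_|e12 = -e1, e1_|e13 = e3, e3_|e13 = -e1, e2_|e23 = e3, e3_|e23 = -e2:
e1 coeff: -v2*b12 - v3*b13 = -(-1)*(4) - (3)*(-3) = 13
e2 coeff: v1*b12 - v3*b23 = (3)*(4) - (3)*(-3) = 21
e3 coeff: v1*b13 + v2*b23 = (3)*(-3) + (-1)*(-3) = -6
v _| B = 13*e1 + 21*e2 - 6*e3


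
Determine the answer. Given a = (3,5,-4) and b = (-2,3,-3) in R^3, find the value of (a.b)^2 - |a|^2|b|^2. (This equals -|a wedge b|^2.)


a . b = 3*(-2) + 5*3 + (-4)*(-3)
= -6 + 15 + 12 = 21
|a|^2 = 3^2 + 5^2 + (-4)^2 = 50
|b|^2 = (-2)^2 + 3^2 + (-3)^2 = 22
(a.b)^2 = 21^2 = 441
|a|^2 * |b|^2 = 50 * 22 = 1100
Result = 441 - 1100 = -659


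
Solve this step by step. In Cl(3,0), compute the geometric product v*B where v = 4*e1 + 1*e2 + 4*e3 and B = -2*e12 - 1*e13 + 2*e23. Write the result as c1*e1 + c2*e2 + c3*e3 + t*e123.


vB has grade-1 (vector) and grade-3 (trivector) parts: vB = (v _| B) + (v ^ B).
Vector part <vB>_1:
  e1: -v2*b12 - v3*b13 = -(1)*(-2) - (4)*(-1) = 6
  e2: v1*b12 - v3*b23 = (4)*(-2) - (4)*(2) = -16
  e3: v1*b13 + v2*b23 = (4)*(-1) + (1)*(2) = -2
Trivector part <vB>_3:
  e123: v1*b23 - v2*b13 + v3*b12 = (4)*(2) - (1)*(-1) + (4)*(-2) = 1
vB = 6*e1 - 16*e2 - 2*e3 + 1*e123


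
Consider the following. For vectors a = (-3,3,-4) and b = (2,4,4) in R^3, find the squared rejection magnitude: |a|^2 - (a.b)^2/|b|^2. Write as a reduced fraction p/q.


|a|^2 = (-3)^2 + 3^2 + (-4)^2 = 34
|b|^2 = 2^2 + 4^2 + 4^2 = 36
a . b = (-3)*2 + 3*4 + (-4)*4 = -10
(a.b)^2 = (-10)^2 = 100
|rej|^2 = 34 - 100/36
= (1224 - 100)/36
= 1124/36
In lowest terms: 281/9


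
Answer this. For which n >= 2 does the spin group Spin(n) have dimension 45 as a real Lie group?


dim Spin(n) = dim so(n) = n(n-1)/2.
Solve n(n-1)/2 = 45, i.e. n^2 - n - 90 = 0.
Discriminant = 1 + 8*45 = 361
n = (1 + sqrt(361))/2 = (1 + 19)/2 = 10


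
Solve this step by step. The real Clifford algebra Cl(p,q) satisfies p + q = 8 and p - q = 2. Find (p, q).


We need p + q = 8 and p - q = 2.
Adding: 2p = 8 + 2 = 10, so p = 5.
Then q = 8 - 5 = 3.
(p, q) = (5, 3)


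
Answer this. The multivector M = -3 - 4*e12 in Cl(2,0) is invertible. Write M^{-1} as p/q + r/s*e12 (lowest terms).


M = -3 - 4*e12, where e12^2 = -1.
Since M commutes with its reverse ~M = a - b*e12, M * ~M = a^2 - b^2*e12^2 = a^2 + b^2.
So M^{-1} = ~M / (a^2 + b^2) = (a - b*e12)/(a^2 + b^2).
a^2 + b^2 = 9 + 16 = 25
Scalar part = -3/25 = -3/25
Bivector coeff = 4/25 = 4/25
M^{-1} = -3/25 + 4/25*e12


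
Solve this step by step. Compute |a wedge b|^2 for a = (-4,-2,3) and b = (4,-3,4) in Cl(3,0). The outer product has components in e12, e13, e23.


a wedge b = (a1*b2 - a2*b1)*e12 + (a1*b3 - a3*b1)*e13 + (a2*b3 - a3*b2)*e23
e12 coeff: (-4)*(-3) - (-2)*4 = 12 - (-8) = 20
e13 coeff: (-4)*4 - 3*4 = -16 - 12 = -28
e23 coeff: (-2)*4 - 3*(-3) = -8 - (-9) = 1
|a wedge b|^2 = 20^2 + (-28)^2 + 1^2
= 400 + 784 + 1
= 1185


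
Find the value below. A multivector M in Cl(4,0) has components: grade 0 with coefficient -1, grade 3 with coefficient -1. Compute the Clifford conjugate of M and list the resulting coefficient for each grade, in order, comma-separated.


Clifford conjugate sign for grade k: (-1)^(k(k+1)/2)
Grade 0: (-1)^(0*1/2) = (-1)^0 = 1, coeff -1 -> -1
Grade 3: (-1)^(3*4/2) = (-1)^6 = 1, coeff -1 -> -1
Conjugated coefficients: -1, -1


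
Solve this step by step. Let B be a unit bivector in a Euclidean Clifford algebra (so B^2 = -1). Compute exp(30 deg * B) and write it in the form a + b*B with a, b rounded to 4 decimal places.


For a unit bivector B with B^2 = -1, the exponential series gives
e^(theta*B) = cos(theta) + sin(theta)*B (the GA analogue of Euler's formula).
theta = 30 degrees = 0.523599 rad
cos(30 deg) = 0.8660
sin(30 deg) = 0.5000
exp(theta*B) = 0.8660 + 0.5000*B


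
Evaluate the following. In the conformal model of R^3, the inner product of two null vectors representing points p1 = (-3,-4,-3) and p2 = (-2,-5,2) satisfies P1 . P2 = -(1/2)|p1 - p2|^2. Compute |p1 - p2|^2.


p1 - p2 = (-1, 1, -5)
|p1 - p2|^2 = (-1)^2 + 1^2 + (-5)^2
= 1 + 1 + 25
= 27


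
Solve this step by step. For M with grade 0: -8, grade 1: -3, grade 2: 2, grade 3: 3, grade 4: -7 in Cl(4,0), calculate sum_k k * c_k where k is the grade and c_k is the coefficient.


Grade-weighted sum = sum of grade_k * coefficient_k
0*(-8) = 0
1*(-3) = -3
2*2 = 4
3*3 = 9
4*(-7) = -28
Total = 0 + (-3) + 4 + 9 + (-28) = -18


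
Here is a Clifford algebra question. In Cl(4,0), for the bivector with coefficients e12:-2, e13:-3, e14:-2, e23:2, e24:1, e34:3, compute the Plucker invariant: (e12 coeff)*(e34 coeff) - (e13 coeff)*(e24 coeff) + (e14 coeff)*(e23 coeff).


Plucker relation: af - be + cd
a*f = (-2)*3 = -6
b*e = (-3)*1 = -3
c*d = (-2)*2 = -4
af - be + cd = -6 - (-3) + (-4)
= -7


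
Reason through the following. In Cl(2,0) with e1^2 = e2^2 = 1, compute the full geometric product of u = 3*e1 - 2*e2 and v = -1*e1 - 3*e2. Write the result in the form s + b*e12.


Expand: (3*e1 - 2*e2)(-1*e1 - 3*e2)
= 3*(-1)*e1e1 + 3*(-3)*e1e2 + (-2)*(-1)*e2e1 + (-2)*(-3)*e2e2
Using e1^2 = e2^2 = 1, e2e1 = -e1e2:
Scalar part s = 3*(-1) + (-2)*(-3) = -3 + 6 = 3
Bivector part b = 3*(-3) - (-2)*(-1) = -9 - 2 = -11
uv = 3 - 11*e12


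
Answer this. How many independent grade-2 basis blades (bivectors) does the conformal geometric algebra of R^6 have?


The conformal model of R^6 uses Cl(7,1) with m = 6 + 2 = 8 generators.
Number of grade-2 blades = C(m, 2) = C(8, 2)
= 8*7/2 = 28


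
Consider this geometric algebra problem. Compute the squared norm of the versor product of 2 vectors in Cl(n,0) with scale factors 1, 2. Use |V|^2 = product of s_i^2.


Each vector v_i has |v_i|^2 = s_i^2
Squared scales: 1^2 = 1, 2^2 = 4
|V|^2 = 1 * 4
= 4


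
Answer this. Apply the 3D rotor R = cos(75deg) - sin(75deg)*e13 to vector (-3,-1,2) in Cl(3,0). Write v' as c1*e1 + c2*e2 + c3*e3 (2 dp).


Rotor R = cos(75deg) - sin(75deg)*e13
Rotation angle theta = 2 * 75 = 150 degrees in the e13 plane (e1 -> e3).
The component perpendicular to the plane (e2) is invariant: v'_2 = v2 = -1.00
cos(150deg) = -0.8660, sin(150deg) = 0.5000
v'_1 = v1*cos(theta) - v3*sin(theta) = -3*(-0.8660) - 2*0.5000 = 1.60
v'_3 = v1*sin(theta) + v3*cos(theta) = -3*0.5000 + 2*(-0.8660) = -3.23
v' = 1.60*e1 - 1.00*e2 - 3.23*e3


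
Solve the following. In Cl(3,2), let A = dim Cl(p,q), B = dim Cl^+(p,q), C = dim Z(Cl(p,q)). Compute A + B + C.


n = 3 + 2 = 5
Total dim = 2^5 = 32
Even subalgebra dim = 2^4 = 16
n is odd, so center dim = 2
Sum = 32 + 16 + 2 = 50


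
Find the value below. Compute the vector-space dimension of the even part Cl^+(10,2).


Even subalgebra dimension = 2^(n-1)
n = 10 + 2 = 12
2^(12 - 1) = 2^11 = 2048
Verification: sum of C(12,k) for even k = 1 + 66 + 495 + 924 + 495 + 66 + 1 = 2048
Result = 2048


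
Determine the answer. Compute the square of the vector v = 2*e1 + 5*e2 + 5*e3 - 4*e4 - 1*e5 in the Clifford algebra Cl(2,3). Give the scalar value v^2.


v^2 = sum of c_i^2 * e_i^2
Positive signature terms (e_i^2 = +1): 2^2 + 5^2 = 29
Negative signature terms (e_j^2 = -1): 5^2 + (-4)^2 + (-1)^2 = 42
v^2 = 29 - 42 = -13


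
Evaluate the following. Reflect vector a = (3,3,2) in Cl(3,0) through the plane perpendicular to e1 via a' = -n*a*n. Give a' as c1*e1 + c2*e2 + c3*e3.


Reflection formula: a' = -n*a*n, with n = e1 (unit vector, n^2 = 1).
For reflection through hyperplane perp to e1:
The component along e1 flips sign, others stay.
a = (3, 3, 2)
a' = (-3, 3, 2)
a' = -3*e1 + 3*e2 + 2*e3


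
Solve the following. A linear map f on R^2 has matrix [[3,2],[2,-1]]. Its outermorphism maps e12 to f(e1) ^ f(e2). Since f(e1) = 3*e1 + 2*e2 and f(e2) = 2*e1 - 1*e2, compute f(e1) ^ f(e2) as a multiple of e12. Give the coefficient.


The outermorphism of a linear map f sends e1^e2 to f(e1)^f(e2).
f(e1) = 3*e1 + 2*e2
f(e2) = 2*e1 - 1*e2
f(e1) ^ f(e2) = (3*e1 + 2*e2) ^ (2*e1 - 1*e2)
= 3*(-1)*e12 + 2*2*e21
= (-3 - 4)*e12
= -7*e12
Coefficient = -7


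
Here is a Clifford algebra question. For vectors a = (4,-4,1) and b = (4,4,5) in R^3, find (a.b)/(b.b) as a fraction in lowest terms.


Projection coefficient = (a . b) / (b . b)
a . b = 4*4 + (-4)*4 + 1*5
= 16 + (-16) + 5 = 5
b . b = 4^2 + 4^2 + 5^2
= 16 + 16 + 25 = 57
Coefficient = 5/57
In lowest terms: 5/57


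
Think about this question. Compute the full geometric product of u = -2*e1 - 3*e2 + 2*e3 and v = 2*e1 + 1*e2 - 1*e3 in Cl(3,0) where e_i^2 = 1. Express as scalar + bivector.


In Cl(3,0): e_i^2 = 1, e_ie_j = -e_je_i for i != j.
Scalar part = u . v = (-2)*2 + (-3)*1 + 2*(-1)
= -4 + (-3) + (-2) = -9
e12 coeff = (-2)*1 - (-3)*2 = -2 - (-6) = 4
e13 coeff = (-2)*(-1) - 2*2 = 2 - 4 = -2
e23 coeff = (-3)*(-1) - 2*1 = 3 - 2 = 1
uv = -9 + 4*e12 - 2*e13 + 1*e23


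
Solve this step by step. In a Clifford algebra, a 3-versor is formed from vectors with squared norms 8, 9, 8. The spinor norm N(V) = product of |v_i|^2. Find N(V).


Spinor norm N(V) = |v1|^2 * |v2|^2 * ... * |v3|^2
= 8 * 9 * 8
Running product: 8, 72, 576
N(V) = 576


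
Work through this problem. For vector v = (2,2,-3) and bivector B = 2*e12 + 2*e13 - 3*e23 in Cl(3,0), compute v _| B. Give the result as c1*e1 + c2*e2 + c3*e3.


Left contraction v _| B = <vB>_1 (grade-1 part of the geometric product vB).
Using e1_|e12 = e2, e2_|e12 = -e1, e1_|e13 = e3, e3_|e13 = -e1, e2_|e23 = e3, e3_|e23 = -e2:
e1 coeff: -v2*b12 - v3*b13 = -(2)*(2) - (-3)*(2) = 2
e2 coeff: v1*b12 - v3*b23 = (2)*(2) - (-3)*(-3) = -5
e3 coeff: v1*b13 + v2*b23 = (2)*(2) + (2)*(-3) = -2
v _| B = 2*e1 - 5*e2 - 2*e3


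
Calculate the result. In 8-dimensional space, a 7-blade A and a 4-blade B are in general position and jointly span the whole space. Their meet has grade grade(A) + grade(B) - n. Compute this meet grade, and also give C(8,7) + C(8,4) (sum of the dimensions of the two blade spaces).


Meet grade = grade(A) + grade(B) - n
= 7 + 4 - 8 = 3
C(8,7) = 8
C(8,4) = 70
dim_A + dim_B = 8 + 70 = 78


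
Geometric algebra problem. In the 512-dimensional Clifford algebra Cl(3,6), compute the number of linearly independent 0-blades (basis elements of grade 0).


Number of grade-k basis blades in Cl(p,q) with n = p + q is C(n, k).
n = 3 + 6 = 9
C(9, 0) = 9! / (0! * 9!)
= 362880 / (1 * 362880)
= 1


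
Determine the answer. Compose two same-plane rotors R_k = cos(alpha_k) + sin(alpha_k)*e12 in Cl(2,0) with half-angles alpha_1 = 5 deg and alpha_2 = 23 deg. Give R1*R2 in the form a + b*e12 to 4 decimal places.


Same-plane rotors commute and their half-angles add:
R1*R2 = cos(a1 + a2) + sin(a1 + a2)*e12.
a1 + a2 = 5 + 23 = 28 deg
cos(28 deg) = 0.8829
sin(28 deg) = 0.4695
R1*R2 = 0.8829 + 0.4695*e12


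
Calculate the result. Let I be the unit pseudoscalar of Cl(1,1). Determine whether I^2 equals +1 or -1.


The pseudoscalar I = e1...e_n (product of all n generators) of Cl(p,q) satisfies I^2 = (-1)^(q + n(n-1)/2).
p = 1, q = 1, n = p + q = 2
n(n-1)/2 = 2 * 1 / 2 = 1
Exponent = q + n(n-1)/2 = 1 + 1 = 2
I^2 = (-1)^2 = +1


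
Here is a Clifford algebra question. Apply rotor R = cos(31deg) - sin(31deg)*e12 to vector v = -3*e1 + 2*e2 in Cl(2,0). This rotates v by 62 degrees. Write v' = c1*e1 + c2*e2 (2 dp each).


Rotor R = cos(31deg) - sin(31deg)*e12
Rotation angle theta = 2 * 31 = 62 degrees
v' = R*v*~R rotates v by theta.
cos(62deg) = 0.4695, sin(62deg) = 0.8829
v'_1 = -3*cos(62deg) - 2*sin(62deg)
= -3*0.4695 - 2*0.8829
= -3.17
v'_2 = -3*sin(62deg) + 2*cos(62deg)
= -3*0.8829 + 2*0.4695
= -1.71
v' = -3.17*e1 - 1.71*e2


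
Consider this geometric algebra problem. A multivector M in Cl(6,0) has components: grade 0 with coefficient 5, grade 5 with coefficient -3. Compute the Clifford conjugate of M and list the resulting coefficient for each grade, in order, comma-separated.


Clifford conjugate sign for grade k: (-1)^(k(k+1)/2)
Grade 0: (-1)^(0*1/2) = (-1)^0 = 1, coeff 5 -> 5
Grade 5: (-1)^(5*6/2) = (-1)^15 = -1, coeff -3 -> 3
Conjugated coefficients: 5, 3


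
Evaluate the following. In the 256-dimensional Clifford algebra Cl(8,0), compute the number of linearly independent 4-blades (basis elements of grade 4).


Number of grade-k basis blades in Cl(p,q) with n = p + q is C(n, k).
n = 8 + 0 = 8
C(8, 4) = 8! / (4! * 4!)
= 40320 / (24 * 24)
= 70


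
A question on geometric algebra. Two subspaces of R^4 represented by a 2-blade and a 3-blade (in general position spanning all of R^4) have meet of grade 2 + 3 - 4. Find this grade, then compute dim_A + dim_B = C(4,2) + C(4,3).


Meet grade = grade(A) + grade(B) - n
= 2 + 3 - 4 = 1
C(4,2) = 6
C(4,3) = 4
dim_A + dim_B = 6 + 4 = 10


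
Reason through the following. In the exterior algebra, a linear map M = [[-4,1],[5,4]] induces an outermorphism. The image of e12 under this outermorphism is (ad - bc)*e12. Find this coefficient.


The outermorphism of a linear map f sends e1^e2 to f(e1)^f(e2).
f(e1) = -4*e1 + 5*e2
f(e2) = 1*e1 + 4*e2
f(e1) ^ f(e2) = (-4*e1 + 5*e2) ^ (1*e1 + 4*e2)
= (-4)*4*e12 + 5*1*e21
= (-16 - 5)*e12
= -21*e12
Coefficient = -21


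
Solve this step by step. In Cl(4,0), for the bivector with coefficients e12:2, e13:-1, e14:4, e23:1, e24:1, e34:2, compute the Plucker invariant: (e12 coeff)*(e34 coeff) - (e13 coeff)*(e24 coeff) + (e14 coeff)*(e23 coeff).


Plucker relation: af - be + cd
a*f = 2*2 = 4
b*e = (-1)*1 = -1
c*d = 4*1 = 4
af - be + cd = 4 - (-1) + 4
= 9


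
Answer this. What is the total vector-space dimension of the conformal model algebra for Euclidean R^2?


The conformal model of R^2 uses Cl(3,1): the 2 Euclidean generators plus two extra orthogonal generators e+ (e+^2 = +1) and e- (e-^2 = -1), from which the null vectors e0, einf are built.
Number of generators m = 2 + 2 = 4.
dim Cl(p,q) = 2^m = 2^4 = 16


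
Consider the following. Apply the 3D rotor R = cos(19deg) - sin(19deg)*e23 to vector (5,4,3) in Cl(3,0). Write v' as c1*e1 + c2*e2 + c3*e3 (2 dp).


Rotor R = cos(19deg) - sin(19deg)*e23
Rotation angle theta = 2 * 19 = 38 degrees in the e23 plane (e2 -> e3).
The component perpendicular to the plane (e1) is invariant: v'_1 = v1 = 5.00
cos(38deg) = 0.7880, sin(38deg) = 0.6157
v'_2 = v2*cos(theta) - v3*sin(theta) = 4*0.7880 - 3*0.6157 = 1.31
v'_3 = v2*sin(theta) + v3*cos(theta) = 4*0.6157 + 3*0.7880 = 4.83
v' = 5.00*e1 + 1.31*e2 + 4.83*e3


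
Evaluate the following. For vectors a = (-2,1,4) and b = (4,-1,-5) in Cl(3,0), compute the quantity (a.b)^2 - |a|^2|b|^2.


a . b = (-2)*4 + 1*(-1) + 4*(-5)
= -8 + (-1) + (-20) = -29
|a|^2 = (-2)^2 + 1^2 + 4^2 = 21
|b|^2 = 4^2 + (-1)^2 + (-5)^2 = 42
(a.b)^2 = (-29)^2 = 841
|a|^2 * |b|^2 = 21 * 42 = 882
Result = 841 - 882 = -41


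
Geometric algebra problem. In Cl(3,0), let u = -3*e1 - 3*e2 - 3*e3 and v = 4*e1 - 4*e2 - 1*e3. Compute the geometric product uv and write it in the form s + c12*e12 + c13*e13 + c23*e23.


In Cl(3,0): e_i^2 = 1, e_ie_j = -e_je_i for i != j.
Scalar part = u . v = (-3)*4 + (-3)*(-4) + (-3)*(-1)
= -12 + 12 + 3 = 3
e12 coeff = (-3)*(-4) - (-3)*4 = 12 - (-12) = 24
e13 coeff = (-3)*(-1) - (-3)*4 = 3 - (-12) = 15
e23 coeff = (-3)*(-1) - (-3)*(-4) = 3 - 12 = -9
uv = 3 + 24*e12 + 15*e13 - 9*e23


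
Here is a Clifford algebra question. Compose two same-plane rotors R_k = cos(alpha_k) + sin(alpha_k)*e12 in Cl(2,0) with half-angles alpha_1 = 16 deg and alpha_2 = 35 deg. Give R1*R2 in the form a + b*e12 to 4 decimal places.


Same-plane rotors commute and their half-angles add:
R1*R2 = cos(a1 + a2) + sin(a1 + a2)*e12.
a1 + a2 = 16 + 35 = 51 deg
cos(51 deg) = 0.6293
sin(51 deg) = 0.7771
R1*R2 = 0.6293 + 0.7771*e12


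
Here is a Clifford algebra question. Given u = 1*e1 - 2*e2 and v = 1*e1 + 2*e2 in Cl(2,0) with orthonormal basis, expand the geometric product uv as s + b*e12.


Expand: (1*e1 - 2*e2)(1*e1 + 2*e2)
= 1*1*e1e1 + 1*2*e1e2 + (-2)*1*e2e1 + (-2)*2*e2e2
Using e1^2 = e2^2 = 1, e2e1 = -e1e2:
Scalar part s = 1*1 + (-2)*2 = 1 + (-4) = -3
Bivector part b = 1*2 - (-2)*1 = 2 - (-2) = 4
uv = -3 + 4*e12


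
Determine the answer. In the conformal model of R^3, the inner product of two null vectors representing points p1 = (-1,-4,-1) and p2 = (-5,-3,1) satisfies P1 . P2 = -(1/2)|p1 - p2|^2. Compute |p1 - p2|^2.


p1 - p2 = (4, -1, -2)
|p1 - p2|^2 = 4^2 + (-1)^2 + (-2)^2
= 16 + 1 + 4
= 21


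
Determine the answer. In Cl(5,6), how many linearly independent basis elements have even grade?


Even subalgebra dimension = 2^(n-1)
n = 5 + 6 = 11
2^(11 - 1) = 2^10 = 1024
Verification: sum of C(11,k) for even k = 1 + 55 + 330 + 462 + 165 + 11 = 1024
Result = 1024


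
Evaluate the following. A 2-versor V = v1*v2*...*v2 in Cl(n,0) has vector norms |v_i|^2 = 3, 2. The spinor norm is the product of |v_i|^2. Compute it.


Spinor norm N(V) = |v1|^2 * |v2|^2 * ... * |v2|^2
= 3 * 2
Running product: 3, 6
N(V) = 6


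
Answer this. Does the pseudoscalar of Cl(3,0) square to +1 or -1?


The pseudoscalar I = e1...e_n (product of all n generators) of Cl(p,q) satisfies I^2 = (-1)^(q + n(n-1)/2).
p = 3, q = 0, n = p + q = 3
n(n-1)/2 = 3 * 2 / 2 = 3
Exponent = q + n(n-1)/2 = 0 + 3 = 3
I^2 = (-1)^3 = -1


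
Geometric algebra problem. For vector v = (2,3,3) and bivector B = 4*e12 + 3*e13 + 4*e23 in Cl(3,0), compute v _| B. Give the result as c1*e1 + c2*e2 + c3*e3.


Left contraction v _| B = <vB>_1 (grade-1 part of the geometric product vB).
Using e1_|e12 = e2, e2_|e12 = -e1, e1_|e13 = e3, e3_|e13 = -e1, e2_|e23 = e3, e3_|e23 = -e2:
e1 coeff: -v2*b12 - v3*b13 = -(3)*(4) - (3)*(3) = -21
e2 coeff: v1*b12 - v3*b23 = (2)*(4) - (3)*(4) = -4
e3 coeff: v1*b13 + v2*b23 = (2)*(3) + (3)*(4) = 18
v _| B = -21*e1 - 4*e2 + 18*e3


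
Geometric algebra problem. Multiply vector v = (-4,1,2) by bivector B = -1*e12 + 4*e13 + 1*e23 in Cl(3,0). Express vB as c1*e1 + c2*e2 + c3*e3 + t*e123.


vB has grade-1 (vector) and grade-3 (trivector) parts: vB = (v _| B) + (v ^ B).
Vector part <vB>_1:
  e1: -v2*b12 - v3*b13 = -(1)*(-1) - (2)*(4) = -7
  e2: v1*b12 - v3*b23 = (-4)*(-1) - (2)*(1) = 2
  e3: v1*b13 + v2*b23 = (-4)*(4) + (1)*(1) = -15
Trivector part <vB>_3:
  e123: v1*b23 - v2*b13 + v3*b12 = (-4)*(1) - (1)*(4) + (2)*(-1) = -10
vB = -7*e1 + 2*e2 - 15*e3 - 10*e123


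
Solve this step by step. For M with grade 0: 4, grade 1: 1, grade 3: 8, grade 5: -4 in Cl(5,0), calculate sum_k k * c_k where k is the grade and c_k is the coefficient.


Grade-weighted sum = sum of grade_k * coefficient_k
0*4 = 0
1*1 = 1
3*8 = 24
5*(-4) = -20
Total = 0 + 1 + 24 + (-20) = 5


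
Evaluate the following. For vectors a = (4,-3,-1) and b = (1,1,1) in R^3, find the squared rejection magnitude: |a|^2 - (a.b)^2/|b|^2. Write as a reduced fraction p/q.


|a|^2 = 4^2 + (-3)^2 + (-1)^2 = 26
|b|^2 = 1^2 + 1^2 + 1^2 = 3
a . b = 4*1 + (-3)*1 + (-1)*1 = 0
(a.b)^2 = 0^2 = 0
|rej|^2 = 26 - 0/3
= (78 - 0)/3
= 78/3
In lowest terms: 26/1


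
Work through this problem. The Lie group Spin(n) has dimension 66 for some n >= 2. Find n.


dim Spin(n) = dim so(n) = n(n-1)/2.
Solve n(n-1)/2 = 66, i.e. n^2 - n - 132 = 0.
Discriminant = 1 + 8*66 = 529
n = (1 + sqrt(529))/2 = (1 + 23)/2 = 12


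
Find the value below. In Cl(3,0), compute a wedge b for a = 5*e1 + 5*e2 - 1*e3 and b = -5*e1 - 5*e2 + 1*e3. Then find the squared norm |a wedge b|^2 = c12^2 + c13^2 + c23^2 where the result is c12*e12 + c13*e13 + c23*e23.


a wedge b = (a1*b2 - a2*b1)*e12 + (a1*b3 - a3*b1)*e13 + (a2*b3 - a3*b2)*e23
e12 coeff: 5*(-5) - 5*(-5) = -25 - (-25) = 0
e13 coeff: 5*1 - (-1)*(-5) = 5 - 5 = 0
e23 coeff: 5*1 - (-1)*(-5) = 5 - 5 = 0
|a wedge b|^2 = 0^2 + 0^2 + 0^2
= 0 + 0 + 0
= 0


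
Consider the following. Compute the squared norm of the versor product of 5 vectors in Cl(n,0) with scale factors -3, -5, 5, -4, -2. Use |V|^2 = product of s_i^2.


Each vector v_i has |v_i|^2 = s_i^2
Squared scales: (-3)^2 = 9, (-5)^2 = 25, 5^2 = 25, (-4)^2 = 16, (-2)^2 = 4
|V|^2 = 9 * 25 * 25 * 16 * 4
= 360000


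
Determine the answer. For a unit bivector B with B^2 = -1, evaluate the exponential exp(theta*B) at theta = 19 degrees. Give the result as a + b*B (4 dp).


For a unit bivector B with B^2 = -1, the exponential series gives
e^(theta*B) = cos(theta) + sin(theta)*B (the GA analogue of Euler's formula).
theta = 19 degrees = 0.331613 rad
cos(19 deg) = 0.9455
sin(19 deg) = 0.3256
exp(theta*B) = 0.9455 + 0.3256*B


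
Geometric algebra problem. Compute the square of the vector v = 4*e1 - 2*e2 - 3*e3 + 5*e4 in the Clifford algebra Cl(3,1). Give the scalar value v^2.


v^2 = sum of c_i^2 * e_i^2
Positive signature terms (e_i^2 = +1): 4^2 + (-2)^2 + (-3)^2 = 29
Negative signature terms (e_j^2 = -1): 5^2 = 25
v^2 = 29 - 25 = 4


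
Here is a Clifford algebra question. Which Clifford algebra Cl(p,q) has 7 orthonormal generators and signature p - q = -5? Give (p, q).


We need p + q = 7 and p - q = -5.
Adding: 2p = 7 + (-5) = 2, so p = 1.
Then q = 7 - 1 = 6.
(p, q) = (1, 6)


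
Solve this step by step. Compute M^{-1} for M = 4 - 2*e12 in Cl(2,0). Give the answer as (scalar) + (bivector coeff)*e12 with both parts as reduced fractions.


M = 4 - 2*e12, where e12^2 = -1.
Since M commutes with its reverse ~M = a - b*e12, M * ~M = a^2 - b^2*e12^2 = a^2 + b^2.
So M^{-1} = ~M / (a^2 + b^2) = (a - b*e12)/(a^2 + b^2).
a^2 + b^2 = 16 + 4 = 20
Scalar part = 4/20 = 1/5
Bivector coeff = 2/20 = 1/10
M^{-1} = 1/5 + 1/10*e12


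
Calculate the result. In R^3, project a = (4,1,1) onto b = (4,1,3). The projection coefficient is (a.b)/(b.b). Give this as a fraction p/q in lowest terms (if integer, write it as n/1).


Projection coefficient = (a . b) / (b . b)
a . b = 4*4 + 1*1 + 1*3
= 16 + 1 + 3 = 20
b . b = 4^2 + 1^2 + 3^2
= 16 + 1 + 9 = 26
Coefficient = 20/26
In lowest terms: 10/13


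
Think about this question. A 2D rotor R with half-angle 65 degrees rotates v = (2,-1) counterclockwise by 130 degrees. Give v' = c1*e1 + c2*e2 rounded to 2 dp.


Rotor R = cos(65deg) - sin(65deg)*e12
Rotation angle theta = 2 * 65 = 130 degrees
v' = R*v*~R rotates v by theta.
cos(130deg) = -0.6428, sin(130deg) = 0.7660
v'_1 = 2*cos(130deg) - (-1)*sin(130deg)
= 2*(-0.6428) - (-1)*0.7660
= -0.52
v'_2 = 2*sin(130deg) + (-1)*cos(130deg)
= 2*0.7660 + (-1)*(-0.6428)
= 2.17
v' = -0.52*e1 + 2.17*e2


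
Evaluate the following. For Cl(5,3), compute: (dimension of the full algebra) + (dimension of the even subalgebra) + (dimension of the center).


n = 5 + 3 = 8
Total dim = 2^8 = 256
Even subalgebra dim = 2^7 = 128
n is even, so center dim = 1
Sum = 256 + 128 + 1 = 385


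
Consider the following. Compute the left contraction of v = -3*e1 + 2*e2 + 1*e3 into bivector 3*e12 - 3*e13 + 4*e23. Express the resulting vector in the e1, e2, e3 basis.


Left contraction v _| B = <vB>_1 (grade-1 part of the geometric product vB).
Using e1_|e12 = e2, e2_|e12 = -e1, e1_|e13 = e3, e3_|e13 = -e1, e2_|e23 = e3, e3_|e23 = -e2:
e1 coeff: -v2*b12 - v3*b13 = -(2)*(3) - (1)*(-3) = -3
e2 coeff: v1*b12 - v3*b23 = (-3)*(3) - (1)*(4) = -13
e3 coeff: v1*b13 + v2*b23 = (-3)*(-3) + (2)*(4) = 17
v _| B = -3*e1 - 13*e2 + 17*e3


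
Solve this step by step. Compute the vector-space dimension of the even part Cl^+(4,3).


Even subalgebra dimension = 2^(n-1)
n = 4 + 3 = 7
2^(7 - 1) = 2^6 = 64
Verification: sum of C(7,k) for even k = 1 + 21 + 35 + 7 = 64
Result = 64


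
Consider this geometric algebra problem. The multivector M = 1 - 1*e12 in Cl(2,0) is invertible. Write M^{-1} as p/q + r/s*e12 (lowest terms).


M = 1 - 1*e12, where e12^2 = -1.
Since M commutes with its reverse ~M = a - b*e12, M * ~M = a^2 - b^2*e12^2 = a^2 + b^2.
So M^{-1} = ~M / (a^2 + b^2) = (a - b*e12)/(a^2 + b^2).
a^2 + b^2 = 1 + 1 = 2
Scalar part = 1/2 = 1/2
Bivector coeff = 1/2 = 1/2
M^{-1} = 1/2 + 1/2*e12


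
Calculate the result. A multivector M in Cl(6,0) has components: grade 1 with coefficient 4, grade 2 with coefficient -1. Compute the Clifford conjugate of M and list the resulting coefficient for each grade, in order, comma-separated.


Clifford conjugate sign for grade k: (-1)^(k(k+1)/2)
Grade 1: (-1)^(1*2/2) = (-1)^1 = -1, coeff 4 -> -4
Grade 2: (-1)^(2*3/2) = (-1)^3 = -1, coeff -1 -> 1
Conjugated coefficients: -4, 1


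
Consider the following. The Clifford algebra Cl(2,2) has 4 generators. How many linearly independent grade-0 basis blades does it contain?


Number of grade-k basis blades in Cl(p,q) with n = p + q is C(n, k).
n = 2 + 2 = 4
C(4, 0) = 4! / (0! * 4!)
= 24 / (1 * 24)
= 1


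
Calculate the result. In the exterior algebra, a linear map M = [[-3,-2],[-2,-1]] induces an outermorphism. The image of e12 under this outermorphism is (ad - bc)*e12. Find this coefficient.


The outermorphism of a linear map f sends e1^e2 to f(e1)^f(e2).
f(e1) = -3*e1 - 2*e2
f(e2) = -2*e1 - 1*e2
f(e1) ^ f(e2) = (-3*e1 - 2*e2) ^ (-2*e1 - 1*e2)
= (-3)*(-1)*e12 + (-2)*(-2)*e21
= (3 - 4)*e12
= -1*e12
Coefficient = -1


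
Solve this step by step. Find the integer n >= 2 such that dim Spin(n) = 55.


dim Spin(n) = dim so(n) = n(n-1)/2.
Solve n(n-1)/2 = 55, i.e. n^2 - n - 110 = 0.
Discriminant = 1 + 8*55 = 441
n = (1 + sqrt(441))/2 = (1 + 21)/2 = 11


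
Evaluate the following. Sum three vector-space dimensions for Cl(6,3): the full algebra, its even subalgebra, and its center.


n = 6 + 3 = 9
Total dim = 2^9 = 512
Even subalgebra dim = 2^8 = 256
n is odd, so center dim = 2
Sum = 512 + 256 + 2 = 770


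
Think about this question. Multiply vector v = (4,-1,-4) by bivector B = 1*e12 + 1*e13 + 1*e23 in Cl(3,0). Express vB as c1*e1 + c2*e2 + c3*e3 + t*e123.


vB has grade-1 (vector) and grade-3 (trivector) parts: vB = (v _| B) + (v ^ B).
Vector part <vB>_1:
  e1: -v2*b12 - v3*b13 = -(-1)*(1) - (-4)*(1) = 5
  e2: v1*b12 - v3*b23 = (4)*(1) - (-4)*(1) = 8
  e3: v1*b13 + v2*b23 = (4)*(1) + (-1)*(1) = 3
Trivector part <vB>_3:
  e123: v1*b23 - v2*b13 + v3*b12 = (4)*(1) - (-1)*(1) + (-4)*(1) = 1
vB = 5*e1 + 8*e2 + 3*e3 + 1*e123


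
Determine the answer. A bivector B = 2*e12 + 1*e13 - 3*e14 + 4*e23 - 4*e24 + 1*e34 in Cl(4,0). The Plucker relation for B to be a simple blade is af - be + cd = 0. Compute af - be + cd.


Plucker relation: af - be + cd
a*f = 2*1 = 2
b*e = 1*(-4) = -4
c*d = (-3)*4 = -12
af - be + cd = 2 - (-4) + (-12)
= -6


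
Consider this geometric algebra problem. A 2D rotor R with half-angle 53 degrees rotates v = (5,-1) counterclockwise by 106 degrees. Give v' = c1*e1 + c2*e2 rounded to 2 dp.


Rotor R = cos(53deg) - sin(53deg)*e12
Rotation angle theta = 2 * 53 = 106 degrees
v' = R*v*~R rotates v by theta.
cos(106deg) = -0.2756, sin(106deg) = 0.9613
v'_1 = 5*cos(106deg) - (-1)*sin(106deg)
= 5*(-0.2756) - (-1)*0.9613
= -0.42
v'_2 = 5*sin(106deg) + (-1)*cos(106deg)
= 5*0.9613 + (-1)*(-0.2756)
= 5.08
v' = -0.42*e1 + 5.08*e2


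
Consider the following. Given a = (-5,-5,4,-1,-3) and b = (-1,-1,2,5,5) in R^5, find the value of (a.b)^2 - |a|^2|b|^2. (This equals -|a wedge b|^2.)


a . b = (-5)*(-1) + (-5)*(-1) + 4*2 + (-1)*5 + (-3)*5
= 5 + 5 + 8 + (-5) + (-15) = -2
|a|^2 = (-5)^2 + (-5)^2 + 4^2 + (-1)^2 + (-3)^2 = 76
|b|^2 = (-1)^2 + (-1)^2 + 2^2 + 5^2 + 5^2 = 56
(a.b)^2 = (-2)^2 = 4
|a|^2 * |b|^2 = 76 * 56 = 4256
Result = 4 - 4256 = -4252


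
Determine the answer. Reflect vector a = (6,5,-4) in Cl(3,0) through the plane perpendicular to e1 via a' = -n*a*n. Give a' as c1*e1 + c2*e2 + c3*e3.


Reflection formula: a' = -n*a*n, with n = e1 (unit vector, n^2 = 1).
For reflection through hyperplane perp to e1:
The component along e1 flips sign, others stay.
a = (6, 5, -4)
a' = (-6, 5, -4)
a' = -6*e1 + 5*e2 - 4*e3


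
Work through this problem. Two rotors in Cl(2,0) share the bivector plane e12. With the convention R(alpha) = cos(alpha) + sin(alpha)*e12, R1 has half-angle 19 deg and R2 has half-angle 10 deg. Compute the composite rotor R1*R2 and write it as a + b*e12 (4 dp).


Same-plane rotors commute and their half-angles add:
R1*R2 = cos(a1 + a2) + sin(a1 + a2)*e12.
a1 + a2 = 19 + 10 = 29 deg
cos(29 deg) = 0.8746
sin(29 deg) = 0.4848
R1*R2 = 0.8746 + 0.4848*e12


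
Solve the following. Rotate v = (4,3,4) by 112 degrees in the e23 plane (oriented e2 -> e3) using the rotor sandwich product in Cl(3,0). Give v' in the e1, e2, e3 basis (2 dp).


Rotor R = cos(56deg) - sin(56deg)*e23
Rotation angle theta = 2 * 56 = 112 degrees in the e23 plane (e2 -> e3).
The component perpendicular to the plane (e1) is invariant: v'_1 = v1 = 4.00
cos(112deg) = -0.3746, sin(112deg) = 0.9272
v'_2 = v2*cos(theta) - v3*sin(theta) = 3*(-0.3746) - 4*0.9272 = -4.83
v'_3 = v2*sin(theta) + v3*cos(theta) = 3*0.9272 + 4*(-0.3746) = 1.28
v' = 4.00*e1 - 4.83*e2 + 1.28*e3


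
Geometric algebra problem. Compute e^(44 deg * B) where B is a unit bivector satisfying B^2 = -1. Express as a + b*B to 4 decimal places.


For a unit bivector B with B^2 = -1, the exponential series gives
e^(theta*B) = cos(theta) + sin(theta)*B (the GA analogue of Euler's formula).
theta = 44 degrees = 0.767945 rad
cos(44 deg) = 0.7193
sin(44 deg) = 0.6947
exp(theta*B) = 0.7193 + 0.6947*B


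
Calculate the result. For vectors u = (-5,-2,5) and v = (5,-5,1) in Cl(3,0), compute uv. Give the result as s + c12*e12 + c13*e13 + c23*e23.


In Cl(3,0): e_i^2 = 1, e_ie_j = -e_je_i for i != j.
Scalar part = u . v = (-5)*5 + (-2)*(-5) + 5*1
= -25 + 10 + 5 = -10
e12 coeff = (-5)*(-5) - (-2)*5 = 25 - (-10) = 35
e13 coeff = (-5)*1 - 5*5 = -5 - 25 = -30
e23 coeff = (-2)*1 - 5*(-5) = -2 - (-25) = 23
uv = -10 + 35*e12 - 30*e13 + 23*e23


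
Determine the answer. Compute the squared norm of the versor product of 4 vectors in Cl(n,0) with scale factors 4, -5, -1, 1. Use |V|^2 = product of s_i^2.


Each vector v_i has |v_i|^2 = s_i^2
Squared scales: 4^2 = 16, (-5)^2 = 25, (-1)^2 = 1, 1^2 = 1
|V|^2 = 16 * 25 * 1 * 1
= 400


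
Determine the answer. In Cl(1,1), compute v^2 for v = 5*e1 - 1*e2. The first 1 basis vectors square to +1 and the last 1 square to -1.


v^2 = sum of c_i^2 * e_i^2
Positive signature terms (e_i^2 = +1): 5^2 = 25
Negative signature terms (e_j^2 = -1): (-1)^2 = 1
v^2 = 25 - 1 = 24


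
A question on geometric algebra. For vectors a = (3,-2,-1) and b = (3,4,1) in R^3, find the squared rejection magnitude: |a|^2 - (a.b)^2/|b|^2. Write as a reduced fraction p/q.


|a|^2 = 3^2 + (-2)^2 + (-1)^2 = 14
|b|^2 = 3^2 + 4^2 + 1^2 = 26
a . b = 3*3 + (-2)*4 + (-1)*1 = 0
(a.b)^2 = 0^2 = 0
|rej|^2 = 14 - 0/26
= (364 - 0)/26
= 364/26
In lowest terms: 14/1


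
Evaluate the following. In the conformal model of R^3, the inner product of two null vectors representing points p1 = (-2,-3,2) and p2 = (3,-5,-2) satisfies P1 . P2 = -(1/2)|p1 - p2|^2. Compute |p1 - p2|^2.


p1 - p2 = (-5, 2, 4)
|p1 - p2|^2 = (-5)^2 + 2^2 + 4^2
= 25 + 4 + 16
= 45


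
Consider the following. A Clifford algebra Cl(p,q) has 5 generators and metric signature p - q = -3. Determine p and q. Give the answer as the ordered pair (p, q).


We need p + q = 5 and p - q = -3.
Adding: 2p = 5 + (-3) = 2, so p = 1.
Then q = 5 - 1 = 4.
(p, q) = (1, 4)


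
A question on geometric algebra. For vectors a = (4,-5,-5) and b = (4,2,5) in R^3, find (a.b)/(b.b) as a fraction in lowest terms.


Projection coefficient = (a . b) / (b . b)
a . b = 4*4 + (-5)*2 + (-5)*5
= 16 + (-10) + (-25) = -19
b . b = 4^2 + 2^2 + 5^2
= 16 + 4 + 25 = 45
Coefficient = -19/45
In lowest terms: -19/45


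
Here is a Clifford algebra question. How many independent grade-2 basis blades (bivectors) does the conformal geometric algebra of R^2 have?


The conformal model of R^2 uses Cl(3,1) with m = 2 + 2 = 4 generators.
Number of grade-2 blades = C(m, 2) = C(4, 2)
= 4*3/2 = 6


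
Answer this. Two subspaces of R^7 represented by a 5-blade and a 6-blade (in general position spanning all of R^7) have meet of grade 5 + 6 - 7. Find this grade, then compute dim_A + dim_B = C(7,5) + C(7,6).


Meet grade = grade(A) + grade(B) - n
= 5 + 6 - 7 = 4
C(7,5) = 21
C(7,6) = 7
dim_A + dim_B = 21 + 7 = 28


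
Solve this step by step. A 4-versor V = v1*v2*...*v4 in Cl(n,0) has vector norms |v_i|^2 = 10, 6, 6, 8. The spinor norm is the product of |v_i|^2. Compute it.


Spinor norm N(V) = |v1|^2 * |v2|^2 * ... * |v4|^2
= 10 * 6 * 6 * 8
Running product: 10, 60, 360, 2880
N(V) = 2880


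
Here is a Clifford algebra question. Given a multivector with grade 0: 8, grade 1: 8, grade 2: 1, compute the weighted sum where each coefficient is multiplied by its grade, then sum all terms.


Grade-weighted sum = sum of grade_k * coefficient_k
0*8 = 0
1*8 = 8
2*1 = 2
Total = 0 + 8 + 2 = 10


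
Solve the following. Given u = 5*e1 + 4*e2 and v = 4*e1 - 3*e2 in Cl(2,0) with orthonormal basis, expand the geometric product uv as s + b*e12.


Expand: (5*e1 + 4*e2)(4*e1 - 3*e2)
= 5*4*e1e1 + 5*(-3)*e1e2 + 4*4*e2e1 + 4*(-3)*e2e2
Using e1^2 = e2^2 = 1, e2e1 = -e1e2:
Scalar part s = 5*4 + 4*(-3) = 20 + (-12) = 8
Bivector part b = 5*(-3) - 4*4 = -15 - 16 = -31
uv = 8 - 31*e12


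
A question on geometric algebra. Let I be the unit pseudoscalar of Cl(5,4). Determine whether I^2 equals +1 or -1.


The pseudoscalar I = e1...e_n (product of all n generators) of Cl(p,q) satisfies I^2 = (-1)^(q + n(n-1)/2).
p = 5, q = 4, n = p + q = 9
n(n-1)/2 = 9 * 8 / 2 = 36
Exponent = q + n(n-1)/2 = 4 + 36 = 40
I^2 = (-1)^40 = +1


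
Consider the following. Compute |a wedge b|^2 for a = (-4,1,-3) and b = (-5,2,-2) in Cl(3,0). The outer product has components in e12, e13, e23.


a wedge b = (a1*b2 - a2*b1)*e12 + (a1*b3 - a3*b1)*e13 + (a2*b3 - a3*b2)*e23
e12 coeff: (-4)*2 - 1*(-5) = -8 - (-5) = -3
e13 coeff: (-4)*(-2) - (-3)*(-5) = 8 - 15 = -7
e23 coeff: 1*(-2) - (-3)*2 = -2 - (-6) = 4
|a wedge b|^2 = (-3)^2 + (-7)^2 + 4^2
= 9 + 49 + 16
= 74


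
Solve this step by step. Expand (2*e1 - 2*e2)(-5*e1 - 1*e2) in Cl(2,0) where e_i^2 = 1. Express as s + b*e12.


Expand: (2*e1 - 2*e2)(-5*e1 - 1*e2)
= 2*(-5)*e1e1 + 2*(-1)*e1e2 + (-2)*(-5)*e2e1 + (-2)*(-1)*e2e2
Using e1^2 = e2^2 = 1, e2e1 = -e1e2:
Scalar part s = 2*(-5) + (-2)*(-1) = -10 + 2 = -8
Bivector part b = 2*(-1) - (-2)*(-5) = -2 - 10 = -12
uv = -8 - 12*e12


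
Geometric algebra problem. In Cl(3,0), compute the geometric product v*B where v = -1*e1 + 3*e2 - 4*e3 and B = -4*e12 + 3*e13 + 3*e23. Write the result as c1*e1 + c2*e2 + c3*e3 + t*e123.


vB has grade-1 (vector) and grade-3 (trivector) parts: vB = (v _| B) + (v ^ B).
Vector part <vB>_1:
  e1: -v2*b12 - v3*b13 = -(3)*(-4) - (-4)*(3) = 24
  e2: v1*b12 - v3*b23 = (-1)*(-4) - (-4)*(3) = 16
  e3: v1*b13 + v2*b23 = (-1)*(3) + (3)*(3) = 6
Trivector part <vB>_3:
  e123: v1*b23 - v2*b13 + v3*b12 = (-1)*(3) - (3)*(3) + (-4)*(-4) = 4
vB = 24*e1 + 16*e2 + 6*e3 + 4*e123


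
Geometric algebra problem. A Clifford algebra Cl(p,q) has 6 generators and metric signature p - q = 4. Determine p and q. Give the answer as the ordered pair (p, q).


We need p + q = 6 and p - q = 4.
Adding: 2p = 6 + 4 = 10, so p = 5.
Then q = 6 - 5 = 1.
(p, q) = (5, 1)


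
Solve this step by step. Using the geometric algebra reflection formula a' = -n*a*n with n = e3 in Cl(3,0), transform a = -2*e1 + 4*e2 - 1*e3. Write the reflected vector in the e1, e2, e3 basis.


Reflection formula: a' = -n*a*n, with n = e3 (unit vector, n^2 = 1).
For reflection through hyperplane perp to e3:
The component along e3 flips sign, others stay.
a = (-2, 4, -1)
a' = (-2, 4, 1)
a' = -2*e1 + 4*e2 + 1*e3


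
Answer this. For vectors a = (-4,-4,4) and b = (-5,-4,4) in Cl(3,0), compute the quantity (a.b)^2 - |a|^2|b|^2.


a . b = (-4)*(-5) + (-4)*(-4) + 4*4
= 20 + 16 + 16 = 52
|a|^2 = (-4)^2 + (-4)^2 + 4^2 = 48
|b|^2 = (-5)^2 + (-4)^2 + 4^2 = 57
(a.b)^2 = 52^2 = 2704
|a|^2 * |b|^2 = 48 * 57 = 2736
Result = 2704 - 2736 = -32


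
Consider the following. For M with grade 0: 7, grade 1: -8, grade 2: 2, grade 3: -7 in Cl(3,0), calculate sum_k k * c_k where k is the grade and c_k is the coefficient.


Grade-weighted sum = sum of grade_k * coefficient_k
0*7 = 0
1*(-8) = -8
2*2 = 4
3*(-7) = -21
Total = 0 + (-8) + 4 + (-21) = -25


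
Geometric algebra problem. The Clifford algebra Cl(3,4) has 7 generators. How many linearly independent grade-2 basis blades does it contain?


Number of grade-k basis blades in Cl(p,q) with n = p + q is C(n, k).
n = 3 + 4 = 7
C(7, 2) = 7! / (2! * 5!)
= 5040 / (2 * 120)
= 21


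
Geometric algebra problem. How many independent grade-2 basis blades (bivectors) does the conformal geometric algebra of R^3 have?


The conformal model of R^3 uses Cl(4,1) with m = 3 + 2 = 5 generators.
Number of grade-2 blades = C(m, 2) = C(5, 2)
= 5*4/2 = 10


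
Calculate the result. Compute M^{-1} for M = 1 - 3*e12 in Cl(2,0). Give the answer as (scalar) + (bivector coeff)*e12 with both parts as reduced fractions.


M = 1 - 3*e12, where e12^2 = -1.
Since M commutes with its reverse ~M = a - b*e12, M * ~M = a^2 - b^2*e12^2 = a^2 + b^2.
So M^{-1} = ~M / (a^2 + b^2) = (a - b*e12)/(a^2 + b^2).
a^2 + b^2 = 1 + 9 = 10
Scalar part = 1/10 = 1/10
Bivector coeff = 3/10 = 3/10
M^{-1} = 1/10 + 3/10*e12


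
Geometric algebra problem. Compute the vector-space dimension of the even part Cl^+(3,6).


Even subalgebra dimension = 2^(n-1)
n = 3 + 6 = 9
2^(9 - 1) = 2^8 = 256
Verification: sum of C(9,k) for even k = 1 + 36 + 126 + 84 + 9 = 256
Result = 256


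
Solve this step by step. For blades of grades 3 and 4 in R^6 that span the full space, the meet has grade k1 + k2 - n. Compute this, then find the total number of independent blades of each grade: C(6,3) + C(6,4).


Meet grade = grade(A) + grade(B) - n
= 3 + 4 - 6 = 1
C(6,3) = 20
C(6,4) = 15
dim_A + dim_B = 20 + 15 = 35


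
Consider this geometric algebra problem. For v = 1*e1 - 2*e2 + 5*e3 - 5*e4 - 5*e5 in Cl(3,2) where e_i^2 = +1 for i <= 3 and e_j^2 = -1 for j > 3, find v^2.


v^2 = sum of c_i^2 * e_i^2
Positive signature terms (e_i^2 = +1): 1^2 + (-2)^2 + 5^2 = 30
Negative signature terms (e_j^2 = -1): (-5)^2 + (-5)^2 = 50
v^2 = 30 - 50 = -20


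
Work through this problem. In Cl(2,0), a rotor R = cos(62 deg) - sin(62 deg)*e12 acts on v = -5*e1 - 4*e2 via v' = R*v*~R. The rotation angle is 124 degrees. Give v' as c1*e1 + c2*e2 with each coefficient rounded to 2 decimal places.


Rotor R = cos(62deg) - sin(62deg)*e12
Rotation angle theta = 2 * 62 = 124 degrees
v' = R*v*~R rotates v by theta.
cos(124deg) = -0.5592, sin(124deg) = 0.8290
v'_1 = -5*cos(124deg) - (-4)*sin(124deg)
= -5*(-0.5592) - (-4)*0.8290
= 6.11
v'_2 = -5*sin(124deg) + (-4)*cos(124deg)
= -5*0.8290 + (-4)*(-0.5592)
= -1.91
v' = 6.11*e1 - 1.91*e2


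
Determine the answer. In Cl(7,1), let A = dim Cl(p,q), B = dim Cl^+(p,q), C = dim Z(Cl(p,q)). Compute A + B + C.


n = 7 + 1 = 8
Total dim = 2^8 = 256
Even subalgebra dim = 2^7 = 128
n is even, so center dim = 1
Sum = 256 + 128 + 1 = 385


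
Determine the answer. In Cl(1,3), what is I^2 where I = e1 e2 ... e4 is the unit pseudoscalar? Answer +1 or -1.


The pseudoscalar I = e1...e_n (product of all n generators) of Cl(p,q) satisfies I^2 = (-1)^(q + n(n-1)/2).
p = 1, q = 3, n = p + q = 4
n(n-1)/2 = 4 * 3 / 2 = 6
Exponent = q + n(n-1)/2 = 3 + 6 = 9
I^2 = (-1)^9 = -1


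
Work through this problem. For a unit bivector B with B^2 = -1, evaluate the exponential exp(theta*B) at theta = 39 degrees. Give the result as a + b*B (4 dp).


For a unit bivector B with B^2 = -1, the exponential series gives
e^(theta*B) = cos(theta) + sin(theta)*B (the GA analogue of Euler's formula).
theta = 39 degrees = 0.680678 rad
cos(39 deg) = 0.7771
sin(39 deg) = 0.6293
exp(theta*B) = 0.7771 + 0.6293*B
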